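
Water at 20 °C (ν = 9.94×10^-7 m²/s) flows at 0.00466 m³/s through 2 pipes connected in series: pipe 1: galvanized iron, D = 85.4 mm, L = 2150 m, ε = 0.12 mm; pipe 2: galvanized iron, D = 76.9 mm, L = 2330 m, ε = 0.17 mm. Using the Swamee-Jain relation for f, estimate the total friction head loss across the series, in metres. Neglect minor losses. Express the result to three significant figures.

H ≈ 61.6 m

Pipe 1: V = 0.8135 m/s, Re = 6.99×10^4, ε/D = 0.00141, f = 0.02441, h_1 = f(L/D)V²/2g = 20.73 m
Pipe 2: V = 1.003 m/s, Re = 7.76×10^4, ε/D = 0.00221, f = 0.02630, h_2 = f(L/D)V²/2g = 40.88 m
Series → Q common, losses add: H = Σh = 61.61 m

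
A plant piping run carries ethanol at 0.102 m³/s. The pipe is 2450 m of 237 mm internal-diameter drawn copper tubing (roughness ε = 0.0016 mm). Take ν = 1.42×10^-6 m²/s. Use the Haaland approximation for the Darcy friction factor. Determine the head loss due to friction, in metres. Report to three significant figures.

h_f ≈ 38.7 m

V = 4Q/(πD²) = 4·0.102/(π·0.237²) = 2.312 m/s
Re = VD/ν = 2.312·0.237/1.42×10^-6 = 3.86×10^5 → turbulent
ε/D = 0.0016/237 = 6.75×10^-6
Haaland: f = 0.01375
h_f = f(L/D)V²/(2g) = 0.01375·(2450/0.237)·2.312²/(2·9.81) = 38.74 m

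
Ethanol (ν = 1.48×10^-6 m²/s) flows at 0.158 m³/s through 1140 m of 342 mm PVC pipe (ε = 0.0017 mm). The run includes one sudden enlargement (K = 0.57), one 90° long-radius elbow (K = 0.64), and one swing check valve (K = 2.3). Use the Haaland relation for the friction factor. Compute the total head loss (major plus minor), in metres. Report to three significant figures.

V = 4Q/(πD²) = 1.720 m/s; V²/2g = 0.1508 m
Re = 3.97×10^5, ε/D = 4.97×10^-6 → f = 0.01366 (Haaland)
Major: h_f = f(L/D)·V²/2g = 0.01366·3333·0.1508 = 6.867 m
Minor: ΣK = 3.51; h_m = ΣK·V²/2g = 0.5292 m
Total H_L = 6.867 + 0.5292 = 7.396 m

H_L ≈ 7.40 m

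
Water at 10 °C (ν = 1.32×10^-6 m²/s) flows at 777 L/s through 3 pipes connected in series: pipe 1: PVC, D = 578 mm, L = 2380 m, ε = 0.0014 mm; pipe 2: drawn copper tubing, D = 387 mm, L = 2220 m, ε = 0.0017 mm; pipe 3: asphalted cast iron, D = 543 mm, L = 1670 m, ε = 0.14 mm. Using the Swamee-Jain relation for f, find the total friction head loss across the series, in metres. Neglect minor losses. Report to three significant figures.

Pipe 1: V = 2.961 m/s, Re = 1.30×10^6, ε/D = 2.42×10^-6, f = 0.01119, h_1 = f(L/D)V²/2g = 20.59 m
Pipe 2: V = 6.606 m/s, Re = 1.94×10^6, ε/D = 4.39×10^-6, f = 0.01058, h_2 = f(L/D)V²/2g = 135.0 m
Pipe 3: V = 3.355 m/s, Re = 1.38×10^6, ε/D = 2.58×10^-4, f = 0.01515, h_3 = f(L/D)V²/2g = 26.74 m
Series → Q common, losses add: H = Σh = 182.3 m

H ≈ 182 m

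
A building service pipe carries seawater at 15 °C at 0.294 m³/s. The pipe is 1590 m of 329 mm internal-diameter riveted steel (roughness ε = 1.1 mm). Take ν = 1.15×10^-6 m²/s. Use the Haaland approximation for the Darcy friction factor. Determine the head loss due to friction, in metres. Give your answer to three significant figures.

V = 4Q/(πD²) = 4·0.294/(π·0.329²) = 3.458 m/s
Re = VD/ν = 3.458·0.329/1.15×10^-6 = 9.89×10^5 → turbulent
ε/D = 1.1/329 = 0.00334
Haaland: f = 0.02715
h_f = f(L/D)V²/(2g) = 0.02715·(1590/0.329)·3.458²/(2·9.81) = 79.98 m

h_f ≈ 80.0 m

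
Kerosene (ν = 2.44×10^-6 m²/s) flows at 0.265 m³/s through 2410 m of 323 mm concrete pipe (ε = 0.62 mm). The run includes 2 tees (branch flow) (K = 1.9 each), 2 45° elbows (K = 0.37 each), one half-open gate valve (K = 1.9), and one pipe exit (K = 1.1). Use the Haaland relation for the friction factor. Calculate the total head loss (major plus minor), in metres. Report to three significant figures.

H_L ≈ 97.9 m

V = 4Q/(πD²) = 3.234 m/s; V²/2g = 0.5331 m
Re = 4.28×10^5, ε/D = 0.00192 → f = 0.02360 (Haaland)
Major: h_f = f(L/D)·V²/2g = 0.02360·7461·0.5331 = 93.87 m
Minor: ΣK = 7.54; h_m = ΣK·V²/2g = 4.020 m
Total H_L = 93.87 + 4.020 = 97.89 m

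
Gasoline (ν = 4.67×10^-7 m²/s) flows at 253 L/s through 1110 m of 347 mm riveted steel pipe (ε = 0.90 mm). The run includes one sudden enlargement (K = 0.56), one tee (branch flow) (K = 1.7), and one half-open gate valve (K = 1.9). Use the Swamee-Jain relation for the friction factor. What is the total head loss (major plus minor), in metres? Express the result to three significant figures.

H_L ≈ 31.0 m

V = 4Q/(πD²) = 2.675 m/s; V²/2g = 0.3648 m
Re = 1.99×10^6, ε/D = 0.00259 → f = 0.02525 (Swamee-Jain)
Major: h_f = f(L/D)·V²/2g = 0.02525·3199·0.3648 = 29.46 m
Minor: ΣK = 4.16; h_m = ΣK·V²/2g = 1.518 m
Total H_L = 29.46 + 1.518 = 30.98 m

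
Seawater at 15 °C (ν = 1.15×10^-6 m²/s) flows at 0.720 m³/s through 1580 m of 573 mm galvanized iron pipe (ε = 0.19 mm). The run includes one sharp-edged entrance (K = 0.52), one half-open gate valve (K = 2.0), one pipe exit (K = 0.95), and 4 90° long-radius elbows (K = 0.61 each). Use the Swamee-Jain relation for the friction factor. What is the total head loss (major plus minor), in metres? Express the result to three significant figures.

V = 4Q/(πD²) = 2.792 m/s; V²/2g = 0.3973 m
Re = 1.39×10^6, ε/D = 3.32×10^-4 → f = 0.01584 (Swamee-Jain)
Major: h_f = f(L/D)·V²/2g = 0.01584·2757·0.3973 = 17.36 m
Minor: ΣK = 5.91; h_m = ΣK·V²/2g = 2.348 m
Total H_L = 17.36 + 2.348 = 19.71 m

H_L ≈ 19.7 m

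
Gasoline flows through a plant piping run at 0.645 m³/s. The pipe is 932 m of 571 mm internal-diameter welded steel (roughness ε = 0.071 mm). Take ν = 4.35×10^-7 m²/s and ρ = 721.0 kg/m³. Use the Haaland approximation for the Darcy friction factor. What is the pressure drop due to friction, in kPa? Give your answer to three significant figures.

V = 4Q/(πD²) = 4·0.645/(π·0.571²) = 2.519 m/s
Re = VD/ν = 2.519·0.571/4.35×10^-7 = 3.31×10^6 → turbulent
ε/D = 0.071/571 = 1.24×10^-4
Haaland: f = 0.01291
h_f = f(L/D)V²/(2g) = 0.01291·(932/0.571)·2.519²/(2·9.81) = 6.815 m
Δp = ρg·h_f = 721.0·9.81·6.815 = 48.20 kPa

Δp ≈ 48.2 kPa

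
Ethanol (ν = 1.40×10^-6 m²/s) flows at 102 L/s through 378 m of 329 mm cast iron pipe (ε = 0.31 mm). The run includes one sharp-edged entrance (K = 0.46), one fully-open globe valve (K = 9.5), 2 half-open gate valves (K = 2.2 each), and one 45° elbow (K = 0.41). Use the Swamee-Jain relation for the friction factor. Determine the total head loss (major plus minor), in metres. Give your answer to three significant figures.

V = 4Q/(πD²) = 1.200 m/s; V²/2g = 0.07337 m
Re = 2.82×10^5, ε/D = 9.42×10^-4 → f = 0.02056 (Swamee-Jain)
Major: h_f = f(L/D)·V²/2g = 0.02056·1149·0.07337 = 1.734 m
Minor: ΣK = 14.8; h_m = ΣK·V²/2g = 1.084 m
Total H_L = 1.734 + 1.084 = 2.817 m

H_L ≈ 2.82 m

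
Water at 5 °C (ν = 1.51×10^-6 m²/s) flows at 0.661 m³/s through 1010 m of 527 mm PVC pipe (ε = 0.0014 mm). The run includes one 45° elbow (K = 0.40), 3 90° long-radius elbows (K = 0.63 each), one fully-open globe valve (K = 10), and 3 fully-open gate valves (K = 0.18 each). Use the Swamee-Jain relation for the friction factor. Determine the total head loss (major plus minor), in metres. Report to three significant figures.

V = 4Q/(πD²) = 3.030 m/s; V²/2g = 0.4680 m
Re = 1.06×10^6, ε/D = 2.66×10^-6 → f = 0.01157 (Swamee-Jain)
Major: h_f = f(L/D)·V²/2g = 0.01157·1917·0.4680 = 10.38 m
Minor: ΣK = 12.8; h_m = ΣK·V²/2g = 6.005 m
Total H_L = 10.38 + 6.005 = 16.38 m

H_L ≈ 16.4 m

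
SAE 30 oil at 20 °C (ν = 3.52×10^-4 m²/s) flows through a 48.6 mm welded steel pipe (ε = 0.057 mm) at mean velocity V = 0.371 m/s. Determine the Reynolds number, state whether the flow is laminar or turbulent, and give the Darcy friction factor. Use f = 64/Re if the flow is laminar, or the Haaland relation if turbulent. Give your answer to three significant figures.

Re = VD/ν = 0.3710·0.0486/3.52×10^-4 = 51.2
Re < 2300 → laminar → f = 64/Re = 1.249

Re ≈ 51.2; laminar; f = 64/Re ≈ 1.25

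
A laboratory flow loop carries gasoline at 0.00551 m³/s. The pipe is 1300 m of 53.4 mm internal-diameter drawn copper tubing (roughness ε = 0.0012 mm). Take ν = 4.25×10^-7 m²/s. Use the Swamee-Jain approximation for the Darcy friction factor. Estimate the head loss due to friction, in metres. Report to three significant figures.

h_f ≈ 109 m

V = 4Q/(πD²) = 4·0.00551/(π·0.0534²) = 2.460 m/s
Re = VD/ν = 2.460·0.0534/4.25×10^-7 = 3.09×10^5 → turbulent
ε/D = 0.0012/53.4 = 2.25×10^-5
Swamee-Jain: f = 0.01456
h_f = f(L/D)V²/(2g) = 0.01456·(1300/0.0534)·2.460²/(2·9.81) = 109.3 m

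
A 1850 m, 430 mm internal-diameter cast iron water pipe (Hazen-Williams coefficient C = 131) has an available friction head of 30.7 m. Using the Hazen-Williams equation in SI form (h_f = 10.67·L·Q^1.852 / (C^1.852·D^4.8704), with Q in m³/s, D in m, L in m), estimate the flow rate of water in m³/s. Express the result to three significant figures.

Rearranging: Q = [h_f·C^1.852·D^4.8704 / (10.67·L)]^(1/1.852)
Q = [30.7·131^1.852·0.430^4.8704 / (10.67·1850)]^0.540 = 0.4336 m³/s

Q ≈ 0.434 m³/s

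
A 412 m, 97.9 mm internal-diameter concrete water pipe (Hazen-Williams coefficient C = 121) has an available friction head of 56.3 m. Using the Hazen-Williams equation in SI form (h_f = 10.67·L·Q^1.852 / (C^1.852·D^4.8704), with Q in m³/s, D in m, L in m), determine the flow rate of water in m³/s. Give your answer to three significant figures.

Rearranging: Q = [h_f·C^1.852·D^4.8704 / (10.67·L)]^(1/1.852)
Q = [56.3·121^1.852·0.0979^4.8704 / (10.67·412)]^0.540 = 0.02552 m³/s

Q ≈ 0.0255 m³/s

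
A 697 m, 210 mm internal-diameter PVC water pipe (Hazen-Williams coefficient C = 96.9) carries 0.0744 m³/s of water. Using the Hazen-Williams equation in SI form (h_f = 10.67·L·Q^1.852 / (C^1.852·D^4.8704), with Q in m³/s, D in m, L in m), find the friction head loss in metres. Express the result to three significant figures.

h_f ≈ 25.3 m

h_f = 10.67·697·0.0744^1.852 / (96.9^1.852·0.210^4.8704) = 25.35 m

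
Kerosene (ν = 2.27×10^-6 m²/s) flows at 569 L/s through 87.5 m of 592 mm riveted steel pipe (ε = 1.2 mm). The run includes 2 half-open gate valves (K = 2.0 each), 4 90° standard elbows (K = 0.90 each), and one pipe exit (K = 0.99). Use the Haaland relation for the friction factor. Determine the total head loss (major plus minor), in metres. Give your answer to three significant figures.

H_L ≈ 2.64 m

V = 4Q/(πD²) = 2.067 m/s; V²/2g = 0.2178 m
Re = 5.39×10^5, ε/D = 0.00203 → f = 0.02385 (Haaland)
Major: h_f = f(L/D)·V²/2g = 0.02385·147.8·0.2178 = 0.7677 m
Minor: ΣK = 8.59; h_m = ΣK·V²/2g = 1.871 m
Total H_L = 0.7677 + 1.871 = 2.639 m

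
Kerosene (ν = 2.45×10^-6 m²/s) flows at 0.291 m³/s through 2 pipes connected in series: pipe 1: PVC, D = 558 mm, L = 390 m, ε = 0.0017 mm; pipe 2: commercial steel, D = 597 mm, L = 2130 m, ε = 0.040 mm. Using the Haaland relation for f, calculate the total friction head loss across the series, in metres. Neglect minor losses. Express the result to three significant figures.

H ≈ 3.75 m

Pipe 1: V = 1.190 m/s, Re = 2.71×10^5, ε/D = 3.05×10^-6, f = 0.01464, h_1 = f(L/D)V²/2g = 0.7386 m
Pipe 2: V = 1.040 m/s, Re = 2.53×10^5, ε/D = 6.70×10^-5, f = 0.01534, h_2 = f(L/D)V²/2g = 3.015 m
Series → Q common, losses add: H = Σh = 3.753 m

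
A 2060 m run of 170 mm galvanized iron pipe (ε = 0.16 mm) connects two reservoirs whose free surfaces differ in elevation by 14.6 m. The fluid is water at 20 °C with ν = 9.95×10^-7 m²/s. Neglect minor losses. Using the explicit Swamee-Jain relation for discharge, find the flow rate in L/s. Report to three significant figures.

Swamee-Jain (Type II): Q = -0.965·√(gD⁵h_f/L)·ln[ε/(3.7D) + √(3.17ν²L/(gD³h_f))]
√(gD⁵h_f/L) = √(9.81·0.170⁵·14.6/2060) = 0.003142
ε/(3.7D) = 2.54×10^-4; √(3.17ν²L/(gD³h_f)) = 9.59×10^-5
Q = -0.965·0.003142·ln(3.502×10^-4) = 0.02413 m³/s
Check: V = 1.06 m/s, Re = 1.82×10^5, f = 0.02109, h_f = 14.7 m ≈ 14.6 m ✓

Q ≈ 24.1 L/s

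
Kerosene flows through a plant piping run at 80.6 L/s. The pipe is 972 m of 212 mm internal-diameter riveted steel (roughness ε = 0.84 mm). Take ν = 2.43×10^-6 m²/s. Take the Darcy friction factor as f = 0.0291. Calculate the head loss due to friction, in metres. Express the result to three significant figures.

h_f ≈ 35.5 m

V = 4Q/(πD²) = 4·0.0806/(π·0.212²) = 2.283 m/s
h_f = f(L/D)V²/(2g) = 0.02910·(972/0.212)·2.283²/(2·9.81) = 35.45 m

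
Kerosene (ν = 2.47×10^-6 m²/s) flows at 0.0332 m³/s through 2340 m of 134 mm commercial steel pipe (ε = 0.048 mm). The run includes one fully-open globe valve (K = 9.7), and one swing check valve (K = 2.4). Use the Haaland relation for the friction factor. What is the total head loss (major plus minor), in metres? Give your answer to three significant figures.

H_L ≈ 96.2 m

V = 4Q/(πD²) = 2.354 m/s; V²/2g = 0.2825 m
Re = 1.28×10^5, ε/D = 3.58×10^-4 → f = 0.01881 (Haaland)
Major: h_f = f(L/D)·V²/2g = 0.01881·17463·0.2825 = 92.80 m
Minor: ΣK = 12.1; h_m = ΣK·V²/2g = 3.418 m
Total H_L = 92.80 + 3.418 = 96.22 m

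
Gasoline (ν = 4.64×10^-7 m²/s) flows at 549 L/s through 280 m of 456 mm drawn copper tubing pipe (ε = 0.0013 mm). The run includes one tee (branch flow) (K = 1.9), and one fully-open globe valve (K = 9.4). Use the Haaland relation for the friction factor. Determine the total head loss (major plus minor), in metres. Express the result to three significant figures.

V = 4Q/(πD²) = 3.362 m/s; V²/2g = 0.5760 m
Re = 3.30×10^6, ε/D = 2.85×10^-6 → f = 0.009678 (Haaland)
Major: h_f = f(L/D)·V²/2g = 0.009678·614.0·0.5760 = 3.423 m
Minor: ΣK = 11.3; h_m = ΣK·V²/2g = 6.509 m
Total H_L = 3.423 + 6.509 = 9.931 m

H_L ≈ 9.93 m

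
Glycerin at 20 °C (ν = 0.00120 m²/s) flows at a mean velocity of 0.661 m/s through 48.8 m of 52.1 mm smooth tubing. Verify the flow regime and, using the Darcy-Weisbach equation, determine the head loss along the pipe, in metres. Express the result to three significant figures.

h_f ≈ 46.5 m

Re = VD/ν = 0.661·0.05210/0.00120 = 28.7 → laminar (Re < 2300)
f = 64/Re = 2.230
h_f = f(L/D)V²/(2g) = 2.230·(48.8/0.05210)·0.661²/(2·9.81) = 46.52 m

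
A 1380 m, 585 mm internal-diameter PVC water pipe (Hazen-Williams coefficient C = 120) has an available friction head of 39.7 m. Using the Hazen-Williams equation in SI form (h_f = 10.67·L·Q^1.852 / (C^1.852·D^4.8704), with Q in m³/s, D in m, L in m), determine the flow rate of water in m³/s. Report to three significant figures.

Rearranging: Q = [h_f·C^1.852·D^4.8704 / (10.67·L)]^(1/1.852)
Q = [39.7·120^1.852·0.585^4.8704 / (10.67·1380)]^0.540 = 1.201 m³/s

Q ≈ 1.20 m³/s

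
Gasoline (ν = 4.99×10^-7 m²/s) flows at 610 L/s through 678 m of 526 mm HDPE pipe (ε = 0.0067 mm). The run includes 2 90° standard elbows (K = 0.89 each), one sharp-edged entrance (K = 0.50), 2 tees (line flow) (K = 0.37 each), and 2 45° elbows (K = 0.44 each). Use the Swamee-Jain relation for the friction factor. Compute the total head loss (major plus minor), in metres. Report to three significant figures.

H_L ≈ 6.92 m

V = 4Q/(πD²) = 2.807 m/s; V²/2g = 0.4016 m
Re = 2.96×10^6, ε/D = 1.27×10^-5 → f = 0.01033 (Swamee-Jain)
Major: h_f = f(L/D)·V²/2g = 0.01033·1289·0.4016 = 5.349 m
Minor: ΣK = 3.90; h_m = ΣK·V²/2g = 1.566 m
Total H_L = 5.349 + 1.566 = 6.915 m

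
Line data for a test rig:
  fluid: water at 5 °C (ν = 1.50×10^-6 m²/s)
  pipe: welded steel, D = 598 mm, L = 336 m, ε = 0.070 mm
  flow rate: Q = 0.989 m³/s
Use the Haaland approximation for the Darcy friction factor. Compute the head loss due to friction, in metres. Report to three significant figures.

V = 4Q/(πD²) = 4·0.989/(π·0.598²) = 3.521 m/s
Re = VD/ν = 3.521·0.598/1.50×10^-6 = 1.40×10^6 → turbulent
ε/D = 0.070/598 = 1.17×10^-4
Haaland: f = 0.01327
h_f = f(L/D)V²/(2g) = 0.01327·(336/0.598)·3.521²/(2·9.81) = 4.712 m

h_f ≈ 4.71 m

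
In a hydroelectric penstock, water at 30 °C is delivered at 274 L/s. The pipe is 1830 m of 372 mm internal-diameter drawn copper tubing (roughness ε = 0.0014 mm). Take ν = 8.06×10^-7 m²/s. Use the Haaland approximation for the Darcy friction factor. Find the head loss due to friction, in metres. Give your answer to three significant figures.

V = 4Q/(πD²) = 4·0.274/(π·0.372²) = 2.521 m/s
Re = VD/ν = 2.521·0.372/8.06×10^-7 = 1.16×10^6 → turbulent
ε/D = 0.0014/372 = 3.76×10^-6
Haaland: f = 0.01137
h_f = f(L/D)V²/(2g) = 0.01137·(1830/0.372)·2.521²/(2·9.81) = 18.11 m

h_f ≈ 18.1 m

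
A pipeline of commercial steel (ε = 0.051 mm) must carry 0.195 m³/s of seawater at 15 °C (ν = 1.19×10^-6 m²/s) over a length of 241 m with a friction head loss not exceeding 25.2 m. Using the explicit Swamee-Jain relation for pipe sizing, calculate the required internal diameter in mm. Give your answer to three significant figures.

D ≈ 218 mm

Swamee-Jain (Type III): D = 0.66·[ε^1.25·(LQ²/(gh_f))^4.75 + ν·Q^9.4·(L/(gh_f))^5.2]^0.04
LQ²/(gh_f) = 0.03707; L/(gh_f) = 0.9749
Term 1 = ε^1.25·(…)^4.75 = 6.88×10^-13; Term 2 = ν·Q^9.4·(…)^5.2 = 2.21×10^-13
D = 0.66·(6.88×10^-13 + 2.21×10^-13)^0.04 = 0.2177 m = 218 mm
Check: V = 5.24 m/s, Re = 9.58×10^5, f = 0.01517, h_f = 23.5 m ≈ 25.2 m ✓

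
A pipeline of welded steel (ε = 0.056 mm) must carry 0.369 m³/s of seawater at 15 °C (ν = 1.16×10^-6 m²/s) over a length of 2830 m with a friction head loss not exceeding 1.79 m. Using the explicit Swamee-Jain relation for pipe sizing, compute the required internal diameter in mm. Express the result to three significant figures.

Swamee-Jain (Type III): D = 0.66·[ε^1.25·(LQ²/(gh_f))^4.75 + ν·Q^9.4·(L/(gh_f))^5.2]^0.04
LQ²/(gh_f) = 21.94; L/(gh_f) = 161.2
Term 1 = ε^1.25·(…)^4.75 = 11.4; Term 2 = ν·Q^9.4·(…)^5.2 = 29.7
D = 0.66·(11.4 + 29.7)^0.04 = 0.7657 m = 766 mm
Check: V = 0.801 m/s, Re = 5.29×10^5, f = 0.01404, h_f = 1.70 m ≈ 1.79 m ✓

D ≈ 766 mm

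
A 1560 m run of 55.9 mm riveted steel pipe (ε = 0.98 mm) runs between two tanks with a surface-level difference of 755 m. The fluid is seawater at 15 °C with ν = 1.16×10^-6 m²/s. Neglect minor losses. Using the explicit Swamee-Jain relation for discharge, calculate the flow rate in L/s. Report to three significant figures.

Swamee-Jain (Type II): Q = -0.965·√(gD⁵h_f/L)·ln[ε/(3.7D) + √(3.17ν²L/(gD³h_f))]
√(gD⁵h_f/L) = √(9.81·0.0559⁵·755/1560) = 0.001610
ε/(3.7D) = 0.00474; √(3.17ν²L/(gD³h_f)) = 7.17×10^-5
Q = -0.965·0.001610·ln(0.004810) = 0.008291 m³/s
Check: V = 3.38 m/s, Re = 1.63×10^5, f = 0.04670, h_f = 758 m ≈ 755 m ✓

Q ≈ 8.29 L/s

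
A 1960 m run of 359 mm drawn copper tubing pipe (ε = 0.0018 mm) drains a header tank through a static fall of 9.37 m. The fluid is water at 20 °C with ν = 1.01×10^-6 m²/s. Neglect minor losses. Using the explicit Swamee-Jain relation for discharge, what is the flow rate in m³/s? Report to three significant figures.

Q ≈ 0.163 m³/s

Swamee-Jain (Type II): Q = -0.965·√(gD⁵h_f/L)·ln[ε/(3.7D) + √(3.17ν²L/(gD³h_f))]
√(gD⁵h_f/L) = √(9.81·0.359⁵·9.37/1960) = 0.01672
ε/(3.7D) = 1.36×10^-6; √(3.17ν²L/(gD³h_f)) = 3.86×10^-5
Q = -0.965·0.01672·ln(3.996×10^-5) = 0.1634 m³/s
Check: V = 1.61 m/s, Re = 5.74×10^5, f = 0.01286, h_f = 9.33 m ≈ 9.37 m ✓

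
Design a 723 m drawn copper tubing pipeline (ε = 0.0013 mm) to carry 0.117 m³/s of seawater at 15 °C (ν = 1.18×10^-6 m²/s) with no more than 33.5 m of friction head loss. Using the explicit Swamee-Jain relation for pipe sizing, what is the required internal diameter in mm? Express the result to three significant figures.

Swamee-Jain (Type III): D = 0.66·[ε^1.25·(LQ²/(gh_f))^4.75 + ν·Q^9.4·(L/(gh_f))^5.2]^0.04
LQ²/(gh_f) = 0.03012; L/(gh_f) = 2.200
Term 1 = ε^1.25·(…)^4.75 = 2.61×10^-15; Term 2 = ν·Q^9.4·(…)^5.2 = 1.24×10^-13
D = 0.66·(2.61×10^-15 + 1.24×10^-13)^0.04 = 0.2012 m = 201 mm
Check: V = 3.68 m/s, Re = 6.27×10^5, f = 0.01270, h_f = 31.5 m ≈ 33.5 m ✓

D ≈ 201 mm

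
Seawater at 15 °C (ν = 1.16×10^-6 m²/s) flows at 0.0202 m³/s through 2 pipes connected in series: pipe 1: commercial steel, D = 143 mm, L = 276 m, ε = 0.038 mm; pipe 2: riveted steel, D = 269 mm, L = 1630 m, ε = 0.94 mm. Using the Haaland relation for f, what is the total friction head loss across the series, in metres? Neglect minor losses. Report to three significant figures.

H ≈ 3.90 m

Pipe 1: V = 1.258 m/s, Re = 1.55×10^5, ε/D = 2.66×10^-4, f = 0.01786, h_1 = f(L/D)V²/2g = 2.779 m
Pipe 2: V = 0.3554 m/s, Re = 8.24×10^4, ε/D = 0.00349, f = 0.02866, h_2 = f(L/D)V²/2g = 1.118 m
Series → Q common, losses add: H = Σh = 3.897 m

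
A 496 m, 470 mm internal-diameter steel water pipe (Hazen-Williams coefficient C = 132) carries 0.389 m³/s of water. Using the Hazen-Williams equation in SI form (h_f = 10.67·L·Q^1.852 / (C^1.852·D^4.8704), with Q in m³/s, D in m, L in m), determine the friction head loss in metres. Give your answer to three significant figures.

h_f ≈ 4.30 m

h_f = 10.67·496·0.389^1.852 / (132^1.852·0.470^4.8704) = 4.305 m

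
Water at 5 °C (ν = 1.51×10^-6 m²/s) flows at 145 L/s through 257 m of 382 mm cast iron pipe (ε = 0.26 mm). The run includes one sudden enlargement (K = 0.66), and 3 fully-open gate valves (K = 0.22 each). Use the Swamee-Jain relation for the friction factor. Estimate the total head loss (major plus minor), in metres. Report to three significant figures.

H_L ≈ 1.16 m

V = 4Q/(πD²) = 1.265 m/s; V²/2g = 0.08158 m
Re = 3.20×10^5, ε/D = 6.81×10^-4 → f = 0.01922 (Swamee-Jain)
Major: h_f = f(L/D)·V²/2g = 0.01922·672.8·0.08158 = 1.055 m
Minor: ΣK = 1.32; h_m = ΣK·V²/2g = 0.1077 m
Total H_L = 1.055 + 0.1077 = 1.163 m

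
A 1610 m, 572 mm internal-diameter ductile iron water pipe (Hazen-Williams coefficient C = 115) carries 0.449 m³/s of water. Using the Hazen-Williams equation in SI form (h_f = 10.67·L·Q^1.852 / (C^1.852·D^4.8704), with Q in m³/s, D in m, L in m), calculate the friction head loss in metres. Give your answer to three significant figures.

h_f = 10.67·1610·0.449^1.852 / (115^1.852·0.572^4.8704) = 9.039 m

h_f ≈ 9.04 m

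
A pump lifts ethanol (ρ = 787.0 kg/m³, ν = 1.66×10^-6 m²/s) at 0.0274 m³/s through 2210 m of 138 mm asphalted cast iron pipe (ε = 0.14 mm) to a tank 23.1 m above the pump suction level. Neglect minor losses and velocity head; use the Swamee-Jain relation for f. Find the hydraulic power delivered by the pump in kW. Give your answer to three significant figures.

V = 4Q/(πD²) = 1.832 m/s; Re = 1.52×10^5; ε/D = 0.00101; f = 0.02163
h_f = f(L/D)V²/2g = 59.25 m
Total head H = z + h_f = 23.1 + 59.25 = 82.35 m
P_hyd = ρgQH = 787.0·9.81·0.0274·82.35 = 17.42 kW

P_hyd ≈ 17.4 kW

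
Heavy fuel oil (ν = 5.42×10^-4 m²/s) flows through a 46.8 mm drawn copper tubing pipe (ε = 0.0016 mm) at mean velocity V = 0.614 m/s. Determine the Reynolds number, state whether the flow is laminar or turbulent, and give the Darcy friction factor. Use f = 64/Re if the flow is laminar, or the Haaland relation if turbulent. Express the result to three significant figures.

Re ≈ 53.0; laminar; f = 64/Re ≈ 1.21

Re = VD/ν = 0.6140·0.0468/5.42×10^-4 = 53.0
Re < 2300 → laminar → f = 64/Re = 1.207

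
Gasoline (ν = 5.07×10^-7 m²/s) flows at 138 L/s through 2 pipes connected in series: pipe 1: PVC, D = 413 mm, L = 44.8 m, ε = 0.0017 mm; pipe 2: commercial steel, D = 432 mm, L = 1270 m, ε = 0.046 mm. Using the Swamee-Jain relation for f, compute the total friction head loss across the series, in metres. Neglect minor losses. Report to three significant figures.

H ≈ 1.91 m

Pipe 1: V = 1.030 m/s, Re = 8.39×10^5, ε/D = 4.12×10^-6, f = 0.01205, h_1 = f(L/D)V²/2g = 0.07070 m
Pipe 2: V = 0.9415 m/s, Re = 8.02×10^5, ε/D = 1.06×10^-4, f = 0.01386, h_2 = f(L/D)V²/2g = 1.841 m
Series → Q common, losses add: H = Σh = 1.912 m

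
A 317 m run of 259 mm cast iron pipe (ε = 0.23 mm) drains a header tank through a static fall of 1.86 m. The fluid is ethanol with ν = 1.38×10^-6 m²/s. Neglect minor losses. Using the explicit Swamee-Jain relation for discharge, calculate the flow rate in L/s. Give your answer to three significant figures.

Q ≈ 63.7 L/s

Swamee-Jain (Type II): Q = -0.965·√(gD⁵h_f/L)·ln[ε/(3.7D) + √(3.17ν²L/(gD³h_f))]
√(gD⁵h_f/L) = √(9.81·0.259⁵·1.86/317) = 0.008191
ε/(3.7D) = 2.40×10^-4; √(3.17ν²L/(gD³h_f)) = 7.77×10^-5
Q = -0.965·0.008191·ln(3.177×10^-4) = 0.06366 m³/s
Check: V = 1.21 m/s, Re = 2.27×10^5, f = 0.02058, h_f = 1.87 m ≈ 1.86 m ✓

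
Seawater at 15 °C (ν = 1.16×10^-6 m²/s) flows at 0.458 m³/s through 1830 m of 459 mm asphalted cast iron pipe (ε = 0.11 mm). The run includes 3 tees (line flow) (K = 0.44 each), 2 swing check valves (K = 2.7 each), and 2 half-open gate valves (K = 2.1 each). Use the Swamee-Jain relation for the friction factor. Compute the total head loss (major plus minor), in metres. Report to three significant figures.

H_L ≈ 27.8 m

V = 4Q/(πD²) = 2.768 m/s; V²/2g = 0.3905 m
Re = 1.10×10^6, ε/D = 2.40×10^-4 → f = 0.01512 (Swamee-Jain)
Major: h_f = f(L/D)·V²/2g = 0.01512·3987·0.3905 = 23.54 m
Minor: ΣK = 10.9; h_m = ΣK·V²/2g = 4.264 m
Total H_L = 23.54 + 4.264 = 27.80 m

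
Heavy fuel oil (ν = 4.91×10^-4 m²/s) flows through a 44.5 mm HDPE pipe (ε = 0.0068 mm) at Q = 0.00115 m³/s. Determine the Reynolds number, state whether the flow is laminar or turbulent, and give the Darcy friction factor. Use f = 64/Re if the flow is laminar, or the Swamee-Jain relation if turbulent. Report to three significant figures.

V = 4Q/(πD²) = 0.7394 m/s
Re = VD/ν = 0.7394·0.0445/4.91×10^-4 = 67.0
Re < 2300 → laminar → f = 64/Re = 0.9550

Re ≈ 67.0; laminar; f = 64/Re ≈ 0.955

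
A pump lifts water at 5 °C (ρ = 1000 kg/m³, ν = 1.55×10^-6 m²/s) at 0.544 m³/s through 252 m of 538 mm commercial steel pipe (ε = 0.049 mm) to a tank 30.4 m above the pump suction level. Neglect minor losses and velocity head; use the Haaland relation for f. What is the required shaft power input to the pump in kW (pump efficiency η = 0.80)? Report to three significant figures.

V = 4Q/(πD²) = 2.393 m/s; Re = 8.31×10^5; ε/D = 9.11×10^-5; f = 0.01341
h_f = f(L/D)V²/2g = 1.834 m
Total head H = z + h_f = 30.4 + 1.834 = 32.23 m
P_hyd = ρgQH = 1000·9.81·0.544·32.23 = 172.0 kW
P_shaft = P_hyd/η = 172.0/0.80 = 215.0 kW

P_shaft ≈ 215 kW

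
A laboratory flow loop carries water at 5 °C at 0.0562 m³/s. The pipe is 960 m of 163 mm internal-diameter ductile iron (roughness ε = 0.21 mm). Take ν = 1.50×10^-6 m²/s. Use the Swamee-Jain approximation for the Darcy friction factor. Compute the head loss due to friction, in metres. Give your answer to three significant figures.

V = 4Q/(πD²) = 4·0.0562/(π·0.163²) = 2.693 m/s
Re = VD/ν = 2.693·0.163/1.50×10^-6 = 2.93×10^5 → turbulent
ε/D = 0.21/163 = 0.00129
Swamee-Jain: f = 0.02189
h_f = f(L/D)V²/(2g) = 0.02189·(960/0.163)·2.693²/(2·9.81) = 47.66 m

h_f ≈ 47.7 m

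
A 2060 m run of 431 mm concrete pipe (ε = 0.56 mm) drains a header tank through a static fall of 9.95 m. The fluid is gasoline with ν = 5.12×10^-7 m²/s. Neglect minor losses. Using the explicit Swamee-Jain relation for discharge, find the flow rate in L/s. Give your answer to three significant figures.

Q ≈ 203 L/s

Swamee-Jain (Type II): Q = -0.965·√(gD⁵h_f/L)·ln[ε/(3.7D) + √(3.17ν²L/(gD³h_f))]
√(gD⁵h_f/L) = √(9.81·0.431⁵·9.95/2060) = 0.02655
ε/(3.7D) = 3.51×10^-4; √(3.17ν²L/(gD³h_f)) = 1.48×10^-5
Q = -0.965·0.02655·ln(3.660×10^-4) = 0.2027 m³/s
Check: V = 1.39 m/s, Re = 1.17×10^6, f = 0.02124, h_f = 9.99 m ≈ 9.95 m ✓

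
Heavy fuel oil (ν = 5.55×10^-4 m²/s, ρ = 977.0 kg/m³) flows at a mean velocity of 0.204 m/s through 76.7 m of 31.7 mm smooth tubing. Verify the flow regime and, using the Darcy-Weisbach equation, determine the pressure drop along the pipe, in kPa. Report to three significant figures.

Δp ≈ 270 kPa

Re = VD/ν = 0.204·0.03170/5.55×10^-4 = 11.7 → laminar (Re < 2300)
f = 64/Re = 5.493
h_f = f(L/D)V²/(2g) = 5.493·(76.7/0.03170)·0.204²/(2·9.81) = 28.19 m
Δp = ρg·h_f = 977.0·9.81·28.19 = 270.2 kPa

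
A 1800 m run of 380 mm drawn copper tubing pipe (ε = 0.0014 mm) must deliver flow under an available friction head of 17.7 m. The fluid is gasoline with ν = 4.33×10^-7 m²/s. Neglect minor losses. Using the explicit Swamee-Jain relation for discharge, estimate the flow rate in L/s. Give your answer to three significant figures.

Q ≈ 303 L/s

Swamee-Jain (Type II): Q = -0.965·√(gD⁵h_f/L)·ln[ε/(3.7D) + √(3.17ν²L/(gD³h_f))]
√(gD⁵h_f/L) = √(9.81·0.380⁵·17.7/1800) = 0.02765
ε/(3.7D) = 9.96×10^-7; √(3.17ν²L/(gD³h_f)) = 1.06×10^-5
Q = -0.965·0.02765·ln(1.159×10^-5) = 0.3032 m³/s
Check: V = 2.67 m/s, Re = 2.35×10^6, f = 0.01026, h_f = 17.7 m ≈ 17.7 m ✓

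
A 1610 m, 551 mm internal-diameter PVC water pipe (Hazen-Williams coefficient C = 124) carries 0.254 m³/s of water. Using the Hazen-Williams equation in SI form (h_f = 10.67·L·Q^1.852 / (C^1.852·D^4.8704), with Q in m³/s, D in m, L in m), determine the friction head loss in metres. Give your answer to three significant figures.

h_f ≈ 3.28 m

h_f = 10.67·1610·0.254^1.852 / (124^1.852·0.551^4.8704) = 3.284 m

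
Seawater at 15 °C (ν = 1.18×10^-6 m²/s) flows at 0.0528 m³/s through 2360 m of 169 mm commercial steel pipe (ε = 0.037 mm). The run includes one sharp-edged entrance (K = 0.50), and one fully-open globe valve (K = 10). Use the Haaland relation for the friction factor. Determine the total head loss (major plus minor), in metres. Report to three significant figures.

V = 4Q/(πD²) = 2.354 m/s; V²/2g = 0.2824 m
Re = 3.37×10^5, ε/D = 2.19×10^-4 → f = 0.01602 (Haaland)
Major: h_f = f(L/D)·V²/2g = 0.01602·13964·0.2824 = 63.16 m
Minor: ΣK = 10.5; h_m = ΣK·V²/2g = 2.965 m
Total H_L = 63.16 + 2.965 = 66.12 m

H_L ≈ 66.1 m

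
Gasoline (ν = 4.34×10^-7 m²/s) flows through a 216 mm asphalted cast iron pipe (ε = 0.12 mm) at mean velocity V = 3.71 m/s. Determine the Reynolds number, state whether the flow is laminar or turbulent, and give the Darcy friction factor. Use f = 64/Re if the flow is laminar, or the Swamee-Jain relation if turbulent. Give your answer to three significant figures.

Re = VD/ν = 3.710·0.216/4.34×10^-7 = 1.85×10^6
Re > 4000 → turbulent; ε/D = 5.56×10^-4
Swamee-Jain: f = 0.01743

Re ≈ 1.85×10^6; turbulent; f ≈ 0.0174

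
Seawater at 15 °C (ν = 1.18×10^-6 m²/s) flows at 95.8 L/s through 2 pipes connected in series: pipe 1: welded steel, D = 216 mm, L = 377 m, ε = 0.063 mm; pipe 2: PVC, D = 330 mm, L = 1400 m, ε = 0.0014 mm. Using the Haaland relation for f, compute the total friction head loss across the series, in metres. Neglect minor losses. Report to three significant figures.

H ≈ 13.7 m

Pipe 1: V = 2.614 m/s, Re = 4.79×10^5, ε/D = 2.92×10^-4, f = 0.01613, h_1 = f(L/D)V²/2g = 9.810 m
Pipe 2: V = 1.120 m/s, Re = 3.13×10^5, ε/D = 4.24×10^-6, f = 0.01426, h_2 = f(L/D)V²/2g = 3.869 m
Series → Q common, losses add: H = Σh = 13.68 m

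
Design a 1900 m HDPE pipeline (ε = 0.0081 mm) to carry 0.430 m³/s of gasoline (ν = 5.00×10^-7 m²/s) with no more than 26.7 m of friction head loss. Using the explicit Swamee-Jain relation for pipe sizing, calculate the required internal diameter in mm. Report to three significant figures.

Swamee-Jain (Type III): D = 0.66·[ε^1.25·(LQ²/(gh_f))^4.75 + ν·Q^9.4·(L/(gh_f))^5.2]^0.04
LQ²/(gh_f) = 1.341; L/(gh_f) = 7.254
Term 1 = ε^1.25·(…)^4.75 = 1.74×10^-6; Term 2 = ν·Q^9.4·(…)^5.2 = 5.35×10^-6
D = 0.66·(1.74×10^-6 + 5.35×10^-6)^0.04 = 0.4108 m = 411 mm
Check: V = 3.24 m/s, Re = 2.67×10^6, f = 0.01072, h_f = 26.6 m ≈ 26.7 m ✓

D ≈ 411 mm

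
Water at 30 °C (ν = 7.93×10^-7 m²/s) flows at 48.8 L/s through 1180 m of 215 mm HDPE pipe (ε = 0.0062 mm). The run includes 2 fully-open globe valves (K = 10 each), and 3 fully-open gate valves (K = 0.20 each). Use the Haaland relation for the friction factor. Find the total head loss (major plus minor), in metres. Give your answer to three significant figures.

V = 4Q/(πD²) = 1.344 m/s; V²/2g = 0.09209 m
Re = 3.64×10^5, ε/D = 2.88×10^-5 → f = 0.01411 (Haaland)
Major: h_f = f(L/D)·V²/2g = 0.01411·5488·0.09209 = 7.133 m
Minor: ΣK = 20.6; h_m = ΣK·V²/2g = 1.897 m
Total H_L = 7.133 + 1.897 = 9.030 m

H_L ≈ 9.03 m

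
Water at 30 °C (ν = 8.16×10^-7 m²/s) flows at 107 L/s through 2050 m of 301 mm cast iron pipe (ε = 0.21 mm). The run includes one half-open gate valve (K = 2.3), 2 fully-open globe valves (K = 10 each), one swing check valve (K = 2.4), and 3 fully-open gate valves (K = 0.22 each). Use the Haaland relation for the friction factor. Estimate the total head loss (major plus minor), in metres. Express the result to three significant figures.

H_L ≈ 17.6 m

V = 4Q/(πD²) = 1.504 m/s; V²/2g = 0.1152 m
Re = 5.55×10^5, ε/D = 6.98×10^-4 → f = 0.01867 (Haaland)
Major: h_f = f(L/D)·V²/2g = 0.01867·6811·0.1152 = 14.65 m
Minor: ΣK = 25.4; h_m = ΣK·V²/2g = 2.923 m
Total H_L = 14.65 + 2.923 = 17.57 m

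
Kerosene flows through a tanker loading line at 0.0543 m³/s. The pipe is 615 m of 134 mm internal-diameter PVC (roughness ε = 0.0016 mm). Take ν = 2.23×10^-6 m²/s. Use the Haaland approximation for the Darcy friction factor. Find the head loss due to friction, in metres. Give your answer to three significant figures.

h_f ≈ 52.5 m

V = 4Q/(πD²) = 4·0.0543/(π·0.134²) = 3.850 m/s
Re = VD/ν = 3.850·0.134/2.23×10^-6 = 2.31×10^5 → turbulent
ε/D = 0.0016/134 = 1.19×10^-5
Haaland: f = 0.01515
h_f = f(L/D)V²/(2g) = 0.01515·(615/0.134)·3.850²/(2·9.81) = 52.53 m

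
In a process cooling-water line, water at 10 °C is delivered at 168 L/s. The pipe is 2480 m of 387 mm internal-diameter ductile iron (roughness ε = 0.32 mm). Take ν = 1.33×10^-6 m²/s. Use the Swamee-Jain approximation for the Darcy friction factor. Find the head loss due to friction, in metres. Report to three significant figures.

h_f ≈ 13.1 m

V = 4Q/(πD²) = 4·0.168/(π·0.387²) = 1.428 m/s
Re = VD/ν = 1.428·0.387/1.33×10^-6 = 4.16×10^5 → turbulent
ε/D = 0.32/387 = 8.27×10^-4
Swamee-Jain: f = 0.01970
h_f = f(L/D)V²/(2g) = 0.01970·(2480/0.387)·1.428²/(2·9.81) = 13.12 m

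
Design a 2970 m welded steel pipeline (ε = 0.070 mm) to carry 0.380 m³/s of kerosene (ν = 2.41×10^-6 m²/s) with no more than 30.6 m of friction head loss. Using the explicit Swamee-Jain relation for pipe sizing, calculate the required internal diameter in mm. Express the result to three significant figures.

Swamee-Jain (Type III): D = 0.66·[ε^1.25·(LQ²/(gh_f))^4.75 + ν·Q^9.4·(L/(gh_f))^5.2]^0.04
LQ²/(gh_f) = 1.429; L/(gh_f) = 9.894
Term 1 = ε^1.25·(…)^4.75 = 3.49×10^-5; Term 2 = ν·Q^9.4·(…)^5.2 = 4.05×10^-5
D = 0.66·(3.49×10^-5 + 4.05×10^-5)^0.04 = 0.4515 m = 451 mm
Check: V = 2.37 m/s, Re = 4.45×10^5, f = 0.01525, h_f = 28.8 m ≈ 30.6 m ✓

D ≈ 451 mm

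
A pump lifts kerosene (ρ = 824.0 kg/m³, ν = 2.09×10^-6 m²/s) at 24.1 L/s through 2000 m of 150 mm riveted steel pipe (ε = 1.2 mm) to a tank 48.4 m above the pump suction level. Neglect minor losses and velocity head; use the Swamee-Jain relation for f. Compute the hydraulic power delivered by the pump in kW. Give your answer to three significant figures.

V = 4Q/(πD²) = 1.364 m/s; Re = 9.79×10^4; ε/D = 0.00800; f = 0.03616
h_f = f(L/D)V²/2g = 45.70 m
Total head H = z + h_f = 48.4 + 45.70 = 94.10 m
P_hyd = ρgQH = 824.0·9.81·0.0241·94.10 = 18.33 kW

P_hyd ≈ 18.3 kW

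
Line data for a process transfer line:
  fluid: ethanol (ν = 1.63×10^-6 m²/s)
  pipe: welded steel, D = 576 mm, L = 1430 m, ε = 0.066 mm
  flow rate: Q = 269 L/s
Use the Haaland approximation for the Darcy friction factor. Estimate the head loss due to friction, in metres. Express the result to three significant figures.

V = 4Q/(πD²) = 4·0.269/(π·0.576²) = 1.032 m/s
Re = VD/ν = 1.032·0.576/1.63×10^-6 = 3.65×10^5 → turbulent
ε/D = 0.066/576 = 1.15×10^-4
Haaland: f = 0.01497
h_f = f(L/D)V²/(2g) = 0.01497·(1430/0.576)·1.032²/(2·9.81) = 2.019 m

h_f ≈ 2.02 m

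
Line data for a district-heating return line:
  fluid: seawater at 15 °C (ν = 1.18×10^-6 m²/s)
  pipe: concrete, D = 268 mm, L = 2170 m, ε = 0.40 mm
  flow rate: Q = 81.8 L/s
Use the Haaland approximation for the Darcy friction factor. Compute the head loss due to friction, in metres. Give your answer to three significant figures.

h_f ≈ 19.4 m

V = 4Q/(πD²) = 4·0.0818/(π·0.268²) = 1.450 m/s
Re = VD/ν = 1.450·0.268/1.18×10^-6 = 3.29×10^5 → turbulent
ε/D = 0.40/268 = 0.00149
Haaland: f = 0.02233
h_f = f(L/D)V²/(2g) = 0.02233·(2170/0.268)·1.450²/(2·9.81) = 19.38 m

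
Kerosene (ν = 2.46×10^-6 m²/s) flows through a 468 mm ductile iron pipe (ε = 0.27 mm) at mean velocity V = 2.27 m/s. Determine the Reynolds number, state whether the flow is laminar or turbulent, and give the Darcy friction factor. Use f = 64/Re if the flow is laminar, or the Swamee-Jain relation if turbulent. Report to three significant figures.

Re = VD/ν = 2.270·0.468/2.46×10^-6 = 4.32×10^5
Re > 4000 → turbulent; ε/D = 5.77×10^-4
Swamee-Jain: f = 0.01837

Re ≈ 4.32×10^5; turbulent; f ≈ 0.0184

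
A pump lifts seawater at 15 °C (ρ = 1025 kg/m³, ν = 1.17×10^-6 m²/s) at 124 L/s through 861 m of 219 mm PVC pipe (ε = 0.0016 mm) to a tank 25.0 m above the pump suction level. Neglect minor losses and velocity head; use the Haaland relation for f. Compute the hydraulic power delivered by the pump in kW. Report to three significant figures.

V = 4Q/(πD²) = 3.292 m/s; Re = 6.16×10^5; ε/D = 7.31×10^-6; f = 0.01268
h_f = f(L/D)V²/2g = 27.54 m
Total head H = z + h_f = 25.0 + 27.54 = 52.54 m
P_hyd = ρgQH = 1025·9.81·0.124·52.54 = 65.51 kW

P_hyd ≈ 65.5 kW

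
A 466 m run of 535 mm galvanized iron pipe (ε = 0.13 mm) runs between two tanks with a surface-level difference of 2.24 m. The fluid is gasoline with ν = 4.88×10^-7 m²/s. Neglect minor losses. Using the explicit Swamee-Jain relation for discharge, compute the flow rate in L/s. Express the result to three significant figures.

Q ≈ 416 L/s

Swamee-Jain (Type II): Q = -0.965·√(gD⁵h_f/L)·ln[ε/(3.7D) + √(3.17ν²L/(gD³h_f))]
√(gD⁵h_f/L) = √(9.81·0.535⁵·2.24/466) = 0.04546
ε/(3.7D) = 6.57×10^-5; √(3.17ν²L/(gD³h_f)) = 1.02×10^-5
Q = -0.965·0.04546·ln(7.590×10^-5) = 0.4162 m³/s
Check: V = 1.85 m/s, Re = 2.03×10^6, f = 0.01481, h_f = 2.25 m ≈ 2.24 m ✓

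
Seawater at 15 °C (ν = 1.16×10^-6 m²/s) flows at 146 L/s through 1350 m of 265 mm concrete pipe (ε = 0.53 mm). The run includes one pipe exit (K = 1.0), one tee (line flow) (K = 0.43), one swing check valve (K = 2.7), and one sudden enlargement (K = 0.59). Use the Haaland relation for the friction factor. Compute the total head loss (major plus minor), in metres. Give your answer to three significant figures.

H_L ≈ 44.9 m

V = 4Q/(πD²) = 2.647 m/s; V²/2g = 0.3571 m
Re = 6.05×10^5, ε/D = 0.00200 → f = 0.02373 (Haaland)
Major: h_f = f(L/D)·V²/2g = 0.02373·5094·0.3571 = 43.18 m
Minor: ΣK = 4.72; h_m = ΣK·V²/2g = 1.686 m
Total H_L = 43.18 + 1.686 = 44.87 m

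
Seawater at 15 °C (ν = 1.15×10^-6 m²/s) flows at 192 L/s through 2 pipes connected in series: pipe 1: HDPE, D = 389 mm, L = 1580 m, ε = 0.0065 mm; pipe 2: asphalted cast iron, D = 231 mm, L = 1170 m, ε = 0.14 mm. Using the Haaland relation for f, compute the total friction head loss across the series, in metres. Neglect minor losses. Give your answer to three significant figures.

Pipe 1: V = 1.616 m/s, Re = 5.46×10^5, ε/D = 1.67×10^-5, f = 0.01307, h_1 = f(L/D)V²/2g = 7.059 m
Pipe 2: V = 4.581 m/s, Re = 9.20×10^5, ε/D = 6.06×10^-4, f = 0.01789, h_2 = f(L/D)V²/2g = 96.95 m
Series → Q common, losses add: H = Σh = 104.0 m

H ≈ 104 m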